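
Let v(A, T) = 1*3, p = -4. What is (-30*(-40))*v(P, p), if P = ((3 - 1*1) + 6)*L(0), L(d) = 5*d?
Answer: 3600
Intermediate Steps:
P = 0 (P = ((3 - 1*1) + 6)*(5*0) = ((3 - 1) + 6)*0 = (2 + 6)*0 = 8*0 = 0)
v(A, T) = 3
(-30*(-40))*v(P, p) = -30*(-40)*3 = 1200*3 = 3600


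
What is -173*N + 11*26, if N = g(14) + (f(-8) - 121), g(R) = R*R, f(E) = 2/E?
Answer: -50583/4 ≈ -12646.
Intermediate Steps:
g(R) = R²
N = 299/4 (N = 14² + (2/(-8) - 121) = 196 + (2*(-⅛) - 121) = 196 + (-¼ - 121) = 196 - 485/4 = 299/4 ≈ 74.750)
-173*N + 11*26 = -173*299/4 + 11*26 = -51727/4 + 286 = -50583/4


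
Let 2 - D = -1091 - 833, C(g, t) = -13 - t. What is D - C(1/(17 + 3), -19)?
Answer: 1920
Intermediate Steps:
D = 1926 (D = 2 - (-1091 - 833) = 2 - 1*(-1924) = 2 + 1924 = 1926)
D - C(1/(17 + 3), -19) = 1926 - (-13 - 1*(-19)) = 1926 - (-13 + 19) = 1926 - 1*6 = 1926 - 6 = 1920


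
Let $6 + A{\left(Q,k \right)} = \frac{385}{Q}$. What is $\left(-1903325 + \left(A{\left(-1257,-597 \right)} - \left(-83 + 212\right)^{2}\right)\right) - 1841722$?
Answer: $- \frac{4728449743}{1257} \approx -3.7617 \cdot 10^{6}$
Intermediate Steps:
$A{\left(Q,k \right)} = -6 + \frac{385}{Q}$
$\left(-1903325 + \left(A{\left(-1257,-597 \right)} - \left(-83 + 212\right)^{2}\right)\right) - 1841722 = \left(-1903325 - \left(6 + \frac{385}{1257} + \left(-83 + 212\right)^{2}\right)\right) - 1841722 = \left(-1903325 + \left(\left(-6 + 385 \left(- \frac{1}{1257}\right)\right) - 129^{2}\right)\right) - 1841722 = \left(-1903325 - \frac{20925664}{1257}\right) - 1841722 = - \frac{2413405189}{1257} - 1841722 = - \frac{4728449743}{1257}$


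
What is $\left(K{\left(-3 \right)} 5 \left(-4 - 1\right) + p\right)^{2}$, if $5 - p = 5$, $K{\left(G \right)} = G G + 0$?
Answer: $50625$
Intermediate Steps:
$K{\left(G \right)} = G^{2}$ ($K{\left(G \right)} = G^{2} + 0 = G^{2}$)
$p = 0$ ($p = 5 - 5 = 0$)
$\left(K{\left(-3 \right)} 5 \left(-4 - 1\right) + p\right)^{2} = \left(\left(-3\right)^{2} \cdot 5 \left(-4 - 1\right) + 0\right)^{2} = \left(9 \cdot 5 \left(-5\right) + 0\right)^{2} = \left(45 \left(-5\right) + 0\right)^{2} = \left(-225 + 0\right)^{2} = \left(-225\right)^{2} = 50625$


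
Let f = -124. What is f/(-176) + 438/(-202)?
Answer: -6505/4444 ≈ -1.4638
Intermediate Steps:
f/(-176) + 438/(-202) = -124/(-176) + 438/(-202) = -124*(-1/176) + 438*(-1/202) = 31/44 - 219/101 = -6505/4444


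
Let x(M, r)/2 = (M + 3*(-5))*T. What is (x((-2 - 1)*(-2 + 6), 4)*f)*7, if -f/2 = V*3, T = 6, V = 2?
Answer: 27216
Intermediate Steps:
x(M, r) = -180 + 12*M (x(M, r) = 2*((M + 3*(-5))*6) = 2*((M - 15)*6) = 2*((-15 + M)*6) = 2*(-90 + 6*M) = -180 + 12*M)
f = -12 (f = -4*3 = -2*6 = -12)
(x((-2 - 1)*(-2 + 6), 4)*f)*7 = ((-180 + 12*((-2 - 1)*(-2 + 6)))*(-12))*7 = ((-180 + 12*(-3*4))*(-12))*7 = ((-180 + 12*(-12))*(-12))*7 = ((-180 - 144)*(-12))*7 = -324*(-12)*7 = 3888*7 = 27216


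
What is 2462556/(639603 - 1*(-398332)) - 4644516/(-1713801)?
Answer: 3013678883272/592938013645 ≈ 5.0826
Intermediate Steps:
2462556/(639603 - 1*(-398332)) - 4644516/(-1713801) = 2462556/(639603 + 398332) - 4644516*(-1/1713801) = 2462556/1037935 + 1548172/571267 = 3013678883272/592938013645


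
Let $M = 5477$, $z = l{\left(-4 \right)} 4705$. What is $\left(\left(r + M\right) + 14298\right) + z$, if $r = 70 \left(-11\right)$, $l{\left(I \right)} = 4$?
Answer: $37825$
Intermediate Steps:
$z = 18820$ ($z = 4 \cdot 4705 = 18820$)
$r = -770$
$\left(\left(r + M\right) + 14298\right) + z = \left(\left(-770 + 5477\right) + 14298\right) + 18820 = \left(4707 + 14298\right) + 18820 = 19005 + 18820 = 37825$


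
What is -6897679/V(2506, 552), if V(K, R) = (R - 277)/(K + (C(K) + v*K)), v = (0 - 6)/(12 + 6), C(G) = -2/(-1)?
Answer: -34612553222/825 ≈ -4.1955e+7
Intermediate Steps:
C(G) = 2 (C(G) = -2*(-1) = 2)
v = -⅓ (v = -6/18 = -6*1/18 = -⅓ ≈ -0.33333)
V(K, R) = (-277 + R)/(2 + 2*K/3) (V(K, R) = (R - 277)/(K + (2 - K/3)) = (-277 + R)/(2 + 2*K/3))
-6897679/V(2506, 552) = -6897679*2*(3 + 2506)/(3*(-277 + 552)) = -6897679/((3/2)*275/2509) = -6897679/((3/2)*(1/2509)*275) = -6897679/825/5018 = -6897679*5018/825 = -34612553222/825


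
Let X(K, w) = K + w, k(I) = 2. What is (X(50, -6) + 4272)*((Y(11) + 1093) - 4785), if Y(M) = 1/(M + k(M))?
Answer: -15934340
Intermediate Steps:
Y(M) = 1/(2 + M) (Y(M) = 1/(M + 2) = 1/(2 + M))
(X(50, -6) + 4272)*((Y(11) + 1093) - 4785) = ((50 - 6) + 4272)*((1/(2 + 11) + 1093) - 4785) = (44 + 4272)*((1/13 + 1093) - 4785) = 4316*((1/13 + 1093) - 4785) = 4316*(14210/13 - 4785) = 4316*(-47995/13) = -15934340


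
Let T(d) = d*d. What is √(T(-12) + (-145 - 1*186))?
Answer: I*√187 ≈ 13.675*I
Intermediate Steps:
T(d) = d²
√(T(-12) + (-145 - 1*186)) = √((-12)² + (-145 - 1*186)) = √(144 + (-145 - 186)) = √(144 - 331) = √(-187) = I*√187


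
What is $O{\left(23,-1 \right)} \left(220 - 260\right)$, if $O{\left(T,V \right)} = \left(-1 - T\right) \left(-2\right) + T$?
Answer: $-2840$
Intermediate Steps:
$O{\left(T,V \right)} = 2 + 3 T$ ($O{\left(T,V \right)} = \left(2 + 2 T\right) + T = 2 + 3 T$)
$O{\left(23,-1 \right)} \left(220 - 260\right) = \left(2 + 3 \cdot 23\right) \left(220 - 260\right) = \left(2 + 69\right) \left(-40\right) = 71 \left(-40\right) = -2840$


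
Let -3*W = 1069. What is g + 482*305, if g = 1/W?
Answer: 157153687/1069 ≈ 1.4701e+5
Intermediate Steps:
W = -1069/3 (W = -⅓*1069 = -1069/3 ≈ -356.33)
g = -3/1069 (g = 1/(-1069/3) = -3/1069 ≈ -0.0028064)
g + 482*305 = -3/1069 + 482*305 = -3/1069 + 147010 = 157153687/1069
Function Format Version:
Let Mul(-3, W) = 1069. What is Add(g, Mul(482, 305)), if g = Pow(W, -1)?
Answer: Rational(157153687, 1069) ≈ 1.4701e+5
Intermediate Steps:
W = Rational(-1069, 3) (W = Mul(Rational(-1, 3), 1069) = Rational(-1069, 3) ≈ -356.33)
g = Rational(-3, 1069) (g = Pow(Rational(-1069, 3), -1) = Rational(-3, 1069) ≈ -0.0028064)
Add(g, Mul(482, 305)) = Add(Rational(-3, 1069), Mul(482, 305)) = Add(Rational(-3, 1069), 147010) = Rational(157153687, 1069)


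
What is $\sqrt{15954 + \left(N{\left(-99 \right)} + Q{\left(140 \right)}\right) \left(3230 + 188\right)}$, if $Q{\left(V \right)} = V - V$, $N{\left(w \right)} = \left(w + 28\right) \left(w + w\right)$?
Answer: $\sqrt{48066198} \approx 6933.0$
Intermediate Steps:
$N{\left(w \right)} = 2 w \left(28 + w\right)$ ($N{\left(w \right)} = \left(28 + w\right) 2 w = 2 w \left(28 + w\right)$)
$Q{\left(V \right)} = 0$
$\sqrt{15954 + \left(N{\left(-99 \right)} + Q{\left(140 \right)}\right) \left(3230 + 188\right)} = \sqrt{15954 + \left(2 \left(-99\right) \left(28 - 99\right) + 0\right) \left(3230 + 188\right)} = \sqrt{15954 + \left(2 \left(-99\right) \left(-71\right) + 0\right) 3418} = \sqrt{15954 + \left(14058 + 0\right) 3418} = \sqrt{15954 + 14058 \cdot 3418} = \sqrt{15954 + 48050244} = \sqrt{48066198}$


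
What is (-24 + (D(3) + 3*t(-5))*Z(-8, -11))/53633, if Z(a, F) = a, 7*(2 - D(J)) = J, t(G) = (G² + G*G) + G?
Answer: -7816/375431 ≈ -0.020819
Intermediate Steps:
t(G) = G + 2*G² (t(G) = (G² + G²) + G = 2*G² + G = G + 2*G²)
D(J) = 2 - J/7
(-24 + (D(3) + 3*t(-5))*Z(-8, -11))/53633 = (-24 + ((2 - ⅐*3) + 3*(-5*(1 + 2*(-5))))*(-8))/53633 = (-24 + ((2 - 3/7) + 3*(-5*(1 - 10)))*(-8))*(1/53633) = (-24 + (11/7 + 3*(-5*(-9)))*(-8))*(1/53633) = (-24 + (11/7 + 3*45)*(-8))*(1/53633) = (-24 + (11/7 + 135)*(-8))*(1/53633) = (-24 + (956/7)*(-8))*(1/53633) = (-24 - 7648/7)*(1/53633) = -7816/7*1/53633 = -7816/375431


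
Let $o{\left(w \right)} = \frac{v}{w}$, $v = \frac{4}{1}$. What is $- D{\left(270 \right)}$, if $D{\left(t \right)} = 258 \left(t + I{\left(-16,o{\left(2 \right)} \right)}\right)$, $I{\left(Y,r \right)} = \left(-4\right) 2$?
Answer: $-67596$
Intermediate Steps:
$v = 4$ ($v = 4 \cdot 1 = 4$)
$o{\left(w \right)} = \frac{4}{w}$
$I{\left(Y,r \right)} = -8$
$D{\left(t \right)} = -2064 + 258 t$ ($D{\left(t \right)} = 258 \left(t - 8\right) = 258 \left(-8 + t\right) = -2064 + 258 t$)
$- D{\left(270 \right)} = - (-2064 + 258 \cdot 270) = - (-2064 + 69660) = \left(-1\right) 67596 = -67596$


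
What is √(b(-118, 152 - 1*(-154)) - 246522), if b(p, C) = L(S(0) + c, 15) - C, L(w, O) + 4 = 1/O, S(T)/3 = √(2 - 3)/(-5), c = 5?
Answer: 11*I*√458985/15 ≈ 496.82*I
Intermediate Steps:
S(T) = -3*I/5 (S(T) = 3*(√(2 - 3)/(-5)) = 3*(√(-1)*(-⅕)) = 3*(I*(-⅕)) = 3*(-I/5) = -3*I/5)
L(w, O) = -4 + 1/O
b(p, C) = -59/15 - C (b(p, C) = (-4 + 1/15) - C = -59/15 - C)
√(b(-118, 152 - 1*(-154)) - 246522) = √((-59/15 - (152 - 1*(-154))) - 246522) = √((-59/15 - (152 + 154)) - 246522) = √((-59/15 - 1*306) - 246522) = √((-59/15 - 306) - 246522) = √(-4649/15 - 246522) = √(-3702479/15) = 11*I*√458985/15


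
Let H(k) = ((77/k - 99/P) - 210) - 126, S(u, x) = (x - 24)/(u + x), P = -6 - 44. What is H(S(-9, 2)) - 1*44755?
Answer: -1126613/25 ≈ -45065.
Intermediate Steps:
P = -50
S(u, x) = (-24 + x)/(u + x)
H(k) = -16701/50 + 77/k (H(k) = ((77/k - 99/(-50)) - 210) - 126 = ((77/k - 99*(-1/50)) - 210) - 126 = ((77/k + 99/50) - 210) - 126 = ((99/50 + 77/k) - 210) - 126 = (-10401/50 + 77/k) - 126 = -16701/50 + 77/k)
H(S(-9, 2)) - 1*44755 = (-16701/50 + 77/(((-24 + 2)/(-9 + 2)))) - 1*44755 = (-16701/50 + 77/((-22/(-7)))) - 44755 = (-16701/50 + 77/((-⅐*(-22)))) - 44755 = (-16701/50 + 77/(22/7)) - 44755 = (-16701/50 + 77*(7/22)) - 44755 = (-16701/50 + 49/2) - 44755 = -7738/25 - 44755 = -1126613/25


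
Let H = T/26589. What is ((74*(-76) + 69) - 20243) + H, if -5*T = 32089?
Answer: -3429747199/132945 ≈ -25798.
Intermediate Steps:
T = -32089/5 (T = -⅕*32089 = -32089/5 ≈ -6417.8)
H = -32089/132945 (H = -32089/5/26589 = -32089/5*1/26589 = -32089/132945 ≈ -0.24137)
((74*(-76) + 69) - 20243) + H = ((74*(-76) + 69) - 20243) - 32089/132945 = ((-5624 + 69) - 20243) - 32089/132945 = (-5555 - 20243) - 32089/132945 = -25798 - 32089/132945 = -3429747199/132945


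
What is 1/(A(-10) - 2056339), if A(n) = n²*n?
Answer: -1/2057339 ≈ -4.8606e-7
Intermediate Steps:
A(n) = n³
1/(A(-10) - 2056339) = 1/((-10)³ - 2056339) = 1/(-1000 - 2056339) = 1/(-2057339) = -1/2057339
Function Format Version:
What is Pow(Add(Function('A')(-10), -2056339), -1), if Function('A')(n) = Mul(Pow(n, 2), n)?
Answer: Rational(-1, 2057339) ≈ -4.8606e-7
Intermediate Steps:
Function('A')(n) = Pow(n, 3)
Pow(Add(Function('A')(-10), -2056339), -1) = Pow(Add(Pow(-10, 3), -2056339), -1) = Pow(Add(-1000, -2056339), -1) = Pow(-2057339, -1) = Rational(-1, 2057339)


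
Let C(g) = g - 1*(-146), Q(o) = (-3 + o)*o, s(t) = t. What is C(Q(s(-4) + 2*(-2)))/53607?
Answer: 78/17869 ≈ 0.0043651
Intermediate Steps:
Q(o) = o*(-3 + o)
C(g) = 146 + g (C(g) = g + 146 = 146 + g)
C(Q(s(-4) + 2*(-2)))/53607 = (146 + (-4 + 2*(-2))*(-3 + (-4 + 2*(-2))))/53607 = (146 + (-4 - 4)*(-3 + (-4 - 4)))*(1/53607) = (146 - 8*(-3 - 8))*(1/53607) = (146 - 8*(-11))*(1/53607) = (146 + 88)*(1/53607) = 234*(1/53607) = 78/17869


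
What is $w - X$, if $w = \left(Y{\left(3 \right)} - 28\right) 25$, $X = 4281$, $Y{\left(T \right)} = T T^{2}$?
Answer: $-4306$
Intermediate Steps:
$Y{\left(T \right)} = T^{3}$
$w = -25$ ($w = \left(3^{3} - 28\right) 25 = \left(27 - 28\right) 25 = \left(-1\right) 25 = -25$)
$w - X = -25 - 4281 = -4306$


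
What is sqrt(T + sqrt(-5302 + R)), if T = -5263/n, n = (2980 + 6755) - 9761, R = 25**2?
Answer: sqrt(136838 + 676*I*sqrt(4677))/26 ≈ 14.424 + 2.3707*I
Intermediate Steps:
R = 625
n = -26 (n = 9735 - 9761 = -26)
T = 5263/26 (T = -5263/(-26) = -5263*(-1/26) = 5263/26 ≈ 202.42)
sqrt(T + sqrt(-5302 + R)) = sqrt(5263/26 + sqrt(-5302 + 625)) = sqrt(5263/26 + sqrt(-4677)) = sqrt(5263/26 + I*sqrt(4677))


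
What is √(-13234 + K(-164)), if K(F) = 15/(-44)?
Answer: I*√6405421/22 ≈ 115.04*I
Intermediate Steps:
K(F) = -15/44 (K(F) = 15*(-1/44) = -15/44)
√(-13234 + K(-164)) = √(-13234 - 15/44) = √(-582311/44) = I*√6405421/22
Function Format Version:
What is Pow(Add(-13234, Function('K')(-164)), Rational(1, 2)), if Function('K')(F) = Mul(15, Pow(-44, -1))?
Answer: Mul(Rational(1, 22), I, Pow(6405421, Rational(1, 2))) ≈ Mul(115.04, I)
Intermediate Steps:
Function('K')(F) = Rational(-15, 44) (Function('K')(F) = Mul(15, Rational(-1, 44)) = Rational(-15, 44))
Pow(Add(-13234, Function('K')(-164)), Rational(1, 2)) = Pow(Add(-13234, Rational(-15, 44)), Rational(1, 2)) = Pow(Rational(-582311, 44), Rational(1, 2)) = Mul(Rational(1, 22), I, Pow(6405421, Rational(1, 2)))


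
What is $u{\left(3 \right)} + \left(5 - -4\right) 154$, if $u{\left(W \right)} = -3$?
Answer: $1383$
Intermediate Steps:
$u{\left(3 \right)} + \left(5 - -4\right) 154 = -3 + \left(5 - -4\right) 154 = -3 + \left(5 + 4\right) 154 = -3 + 9 \cdot 154 = -3 + 1386 = 1383$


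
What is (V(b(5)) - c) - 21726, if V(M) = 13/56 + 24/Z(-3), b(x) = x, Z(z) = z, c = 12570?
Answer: -1921011/56 ≈ -34304.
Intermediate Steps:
V(M) = -435/56 (V(M) = 13/56 + 24/(-3) = 13*(1/56) + 24*(-⅓) = 13/56 - 8 = -435/56)
(V(b(5)) - c) - 21726 = (-435/56 - 1*12570) - 21726 = (-435/56 - 12570) - 21726 = -704355/56 - 21726 = -1921011/56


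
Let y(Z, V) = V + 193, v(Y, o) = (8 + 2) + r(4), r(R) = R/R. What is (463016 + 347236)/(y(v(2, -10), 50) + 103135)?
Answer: 405126/51689 ≈ 7.8378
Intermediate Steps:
r(R) = 1
v(Y, o) = 11 (v(Y, o) = (8 + 2) + 1 = 10 + 1 = 11)
y(Z, V) = 193 + V
(463016 + 347236)/(y(v(2, -10), 50) + 103135) = (463016 + 347236)/((193 + 50) + 103135) = 810252/(243 + 103135) = 810252/103378 = 810252*(1/103378) = 405126/51689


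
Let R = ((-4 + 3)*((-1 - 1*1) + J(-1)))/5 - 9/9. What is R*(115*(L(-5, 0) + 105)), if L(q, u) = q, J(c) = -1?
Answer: -4600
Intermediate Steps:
R = -⅖ (R = ((-4 + 3)*((-1 - 1*1) - 1))/5 - 9/9 = -((-1 - 1) - 1)*(⅕) - 9*⅑ = -(-2 - 1)*(⅕) - 1 = -1*(-3)*(⅕) - 1 = 3*(⅕) - 1 = ⅗ - 1 = -⅖ ≈ -0.40000)
R*(115*(L(-5, 0) + 105)) = -46*(-5 + 105) = -46*100 = -⅖*11500 = -4600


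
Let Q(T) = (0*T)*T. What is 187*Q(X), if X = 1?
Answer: 0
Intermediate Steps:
Q(T) = 0 (Q(T) = 0*T = 0)
187*Q(X) = 187*0 = 0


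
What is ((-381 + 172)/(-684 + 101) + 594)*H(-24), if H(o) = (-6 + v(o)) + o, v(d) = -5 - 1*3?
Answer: -1197038/53 ≈ -22586.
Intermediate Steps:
v(d) = -8 (v(d) = -5 - 3 = -8)
H(o) = -14 + o (H(o) = (-6 - 8) + o = -14 + o)
((-381 + 172)/(-684 + 101) + 594)*H(-24) = ((-381 + 172)/(-684 + 101) + 594)*(-14 - 24) = (-209/(-583) + 594)*(-38) = (-209*(-1/583) + 594)*(-38) = (19/53 + 594)*(-38) = (31501/53)*(-38) = -1197038/53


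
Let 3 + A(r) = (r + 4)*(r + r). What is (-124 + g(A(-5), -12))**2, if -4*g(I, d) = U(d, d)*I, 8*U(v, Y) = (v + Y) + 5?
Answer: 14707225/1024 ≈ 14363.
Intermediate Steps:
U(v, Y) = 5/8 + Y/8 + v/8 (U(v, Y) = ((v + Y) + 5)/8 = ((Y + v) + 5)/8 = (5 + Y + v)/8 = 5/8 + Y/8 + v/8)
A(r) = -3 + 2*r*(4 + r) (A(r) = -3 + (r + 4)*(r + r) = -3 + (4 + r)*(2*r) = -3 + 2*r*(4 + r))
g(I, d) = -I*(5/8 + d/4)/4 (g(I, d) = -(5/8 + d/8 + d/8)*I/4 = -(5/8 + d/4)*I/4 = -I*(5/8 + d/4)/4)
(-124 + g(A(-5), -12))**2 = (-124 - (-3 + 2*(-5)**2 + 8*(-5))*(5 + 2*(-12))/32)**2 = (-124 - (-3 + 2*25 - 40)*(5 - 24)/32)**2 = (-124 - 1/32*(-3 + 50 - 40)*(-19))**2 = (-124 - 1/32*7*(-19))**2 = (-124 + 133/32)**2 = (-3835/32)**2 = 14707225/1024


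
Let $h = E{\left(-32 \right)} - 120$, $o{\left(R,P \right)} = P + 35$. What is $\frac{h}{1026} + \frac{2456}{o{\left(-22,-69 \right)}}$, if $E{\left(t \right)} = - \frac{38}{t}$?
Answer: $- \frac{20191165}{279072} \approx -72.351$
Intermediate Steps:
$o{\left(R,P \right)} = 35 + P$
$h = - \frac{1901}{16}$ ($h = - \frac{38}{-32} - 120 = \left(-38\right) \left(- \frac{1}{32}\right) - 120 = \frac{19}{16} - 120 = - \frac{1901}{16} \approx -118.81$)
$\frac{h}{1026} + \frac{2456}{o{\left(-22,-69 \right)}} = - \frac{1901}{16 \cdot 1026} + \frac{2456}{35 - 69} = \left(- \frac{1901}{16}\right) \frac{1}{1026} + \frac{2456}{-34} = - \frac{1901}{16416} + 2456 \left(- \frac{1}{34}\right) = - \frac{1901}{16416} - \frac{1228}{17} = - \frac{20191165}{279072}$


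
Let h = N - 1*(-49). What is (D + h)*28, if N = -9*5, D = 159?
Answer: 4564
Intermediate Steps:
N = -45
h = 4 (h = -45 - 1*(-49) = -45 + 49 = 4)
(D + h)*28 = (159 + 4)*28 = 163*28 = 4564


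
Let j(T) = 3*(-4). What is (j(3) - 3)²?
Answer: 225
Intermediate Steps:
j(T) = -12
(j(3) - 3)² = (-12 - 3)² = (-15)² = 225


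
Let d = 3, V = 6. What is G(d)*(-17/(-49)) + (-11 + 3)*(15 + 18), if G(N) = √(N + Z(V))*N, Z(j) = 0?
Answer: -264 + 51*√3/49 ≈ -262.20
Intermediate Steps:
G(N) = N^(3/2) (G(N) = √(N + 0)*N = √N*N = N^(3/2))
G(d)*(-17/(-49)) + (-11 + 3)*(15 + 18) = 3^(3/2)*(-17/(-49)) + (-11 + 3)*(15 + 18) = (3*√3)*(-17*(-1/49)) - 8*33 = (3*√3)*(17/49) - 264 = 51*√3/49 - 264 = -264 + 51*√3/49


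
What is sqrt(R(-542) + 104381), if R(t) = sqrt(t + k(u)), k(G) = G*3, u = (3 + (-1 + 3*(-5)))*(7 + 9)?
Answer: sqrt(104381 + I*sqrt(1166)) ≈ 323.08 + 0.053*I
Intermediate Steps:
u = -208 (u = (3 + (-1 - 15))*16 = (3 - 16)*16 = -13*16 = -208)
k(G) = 3*G
R(t) = sqrt(-624 + t) (R(t) = sqrt(t + 3*(-208)) = sqrt(t - 624) = sqrt(-624 + t))
sqrt(R(-542) + 104381) = sqrt(sqrt(-624 - 542) + 104381) = sqrt(sqrt(-1166) + 104381) = sqrt(I*sqrt(1166) + 104381) = sqrt(104381 + I*sqrt(1166))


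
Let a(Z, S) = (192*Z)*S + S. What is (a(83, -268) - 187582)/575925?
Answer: -4458698/575925 ≈ -7.7418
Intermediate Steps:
a(Z, S) = S + 192*S*Z (a(Z, S) = 192*S*Z + S = S + 192*S*Z)
(a(83, -268) - 187582)/575925 = (-268*(1 + 192*83) - 187582)/575925 = (-268*(1 + 15936) - 187582)*(1/575925) = (-268*15937 - 187582)*(1/575925) = (-4271116 - 187582)*(1/575925) = -4458698*1/575925 = -4458698/575925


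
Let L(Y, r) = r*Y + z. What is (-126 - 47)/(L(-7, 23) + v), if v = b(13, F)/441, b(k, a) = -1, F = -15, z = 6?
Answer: 76293/68356 ≈ 1.1161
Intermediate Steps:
v = -1/441 ≈ -0.0022676
L(Y, r) = 6 + Y*r (L(Y, r) = r*Y + 6 = Y*r + 6 = 6 + Y*r)
(-126 - 47)/(L(-7, 23) + v) = (-126 - 47)/((6 - 7*23) - 1/441) = -173/((6 - 161) - 1/441) = -173/(-155 - 1/441) = -173/(-68356/441) = -173*(-441/68356) = 76293/68356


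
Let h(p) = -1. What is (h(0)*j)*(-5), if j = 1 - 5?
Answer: -20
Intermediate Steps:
j = -4
(h(0)*j)*(-5) = -1*(-4)*(-5) = 4*(-5) = -20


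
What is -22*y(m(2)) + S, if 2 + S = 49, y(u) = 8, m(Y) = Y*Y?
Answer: -129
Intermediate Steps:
m(Y) = Y²
S = 47 (S = -2 + 49 = 47)
-22*y(m(2)) + S = -22*8 + 47 = -176 + 47 = -129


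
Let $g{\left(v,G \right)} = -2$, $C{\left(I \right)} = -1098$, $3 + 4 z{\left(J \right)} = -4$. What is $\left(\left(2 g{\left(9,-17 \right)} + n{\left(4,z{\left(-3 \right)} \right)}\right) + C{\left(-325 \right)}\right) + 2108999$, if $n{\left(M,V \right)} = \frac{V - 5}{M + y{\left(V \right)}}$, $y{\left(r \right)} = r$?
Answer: $2107894$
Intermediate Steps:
$z{\left(J \right)} = - \frac{7}{4}$ ($z{\left(J \right)} = - \frac{3}{4} + \frac{1}{4} \left(-4\right) = - \frac{3}{4} - 1 = - \frac{7}{4}$)
$n{\left(M,V \right)} = \frac{-5 + V}{M + V}$ ($n{\left(M,V \right)} = \frac{V - 5}{M + V} = \frac{-5 + V}{M + V}$)
$\left(\left(2 g{\left(9,-17 \right)} + n{\left(4,z{\left(-3 \right)} \right)}\right) + C{\left(-325 \right)}\right) + 2108999 = \left(\left(2 \left(-2\right) + \frac{-5 - \frac{7}{4}}{4 - \frac{7}{4}}\right) - 1098\right) + 2108999 = \left(\left(-4 + \frac{1}{\frac{9}{4}} \left(- \frac{27}{4}\right)\right) - 1098\right) + 2108999 = \left(\left(-4 + \frac{4}{9} \left(- \frac{27}{4}\right)\right) - 1098\right) + 2108999 = \left(\left(-4 - 3\right) - 1098\right) + 2108999 = \left(-7 - 1098\right) + 2108999 = -1105 + 2108999 = 2107894$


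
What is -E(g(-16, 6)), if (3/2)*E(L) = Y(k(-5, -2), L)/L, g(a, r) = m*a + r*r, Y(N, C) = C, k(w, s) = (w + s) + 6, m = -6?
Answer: -⅔ ≈ -0.66667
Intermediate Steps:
k(w, s) = 6 + s + w (k(w, s) = (s + w) + 6 = 6 + s + w)
g(a, r) = r² - 6*a (g(a, r) = -6*a + r*r = -6*a + r² = r² - 6*a)
E(L) = ⅔ (E(L) = 2*(L/L)/3 = (⅔)*1 = ⅔)
-E(g(-16, 6)) = -1*⅔ = -⅔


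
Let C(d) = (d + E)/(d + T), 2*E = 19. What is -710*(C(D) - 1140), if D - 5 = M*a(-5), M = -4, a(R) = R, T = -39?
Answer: 11356095/14 ≈ 8.1115e+5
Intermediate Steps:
E = 19/2 (E = (½)*19 = 19/2 ≈ 9.5000)
D = 25 (D = 5 - 4*(-5) = 5 + 20 = 25)
C(d) = (19/2 + d)/(-39 + d) (C(d) = (d + 19/2)/(d - 39) = (19/2 + d)/(-39 + d))
-710*(C(D) - 1140) = -710*((19/2 + 25)/(-39 + 25) - 1140) = -710*((69/2)/(-14) - 1140) = -710*(-1/14*69/2 - 1140) = -710*(-69/28 - 1140) = -710*(-31989/28) = 11356095/14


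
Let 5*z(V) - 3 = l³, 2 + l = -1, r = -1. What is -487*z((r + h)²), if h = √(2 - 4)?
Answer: 11688/5 ≈ 2337.6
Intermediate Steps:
h = I*√2 (h = √(-2) = I*√2 ≈ 1.4142*I)
l = -3 (l = -2 - 1 = -3)
z(V) = -24/5 (z(V) = ⅗ + (⅕)*(-3)³ = ⅗ + (⅕)*(-27) = ⅗ - 27/5 = -24/5)
-487*z((r + h)²) = -487*(-24/5) = 11688/5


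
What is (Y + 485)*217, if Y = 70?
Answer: 120435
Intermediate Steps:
(Y + 485)*217 = (70 + 485)*217 = 555*217 = 120435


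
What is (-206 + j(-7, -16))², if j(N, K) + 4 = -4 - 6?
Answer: 48400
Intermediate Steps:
j(N, K) = -14 (j(N, K) = -4 + (-4 - 6) = -4 - 10 = -14)
(-206 + j(-7, -16))² = (-206 - 14)² = (-220)² = 48400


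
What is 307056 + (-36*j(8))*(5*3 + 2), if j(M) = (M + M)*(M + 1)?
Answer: 218928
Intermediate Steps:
j(M) = 2*M*(1 + M) (j(M) = (2*M)*(1 + M) = 2*M*(1 + M))
307056 + (-36*j(8))*(5*3 + 2) = 307056 + (-72*8*(1 + 8))*(5*3 + 2) = 307056 + (-72*8*9)*(15 + 2) = 307056 - 36*144*17 = 307056 - 5184*17 = 307056 - 88128 = 218928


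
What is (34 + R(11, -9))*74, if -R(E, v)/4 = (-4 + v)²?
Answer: -47508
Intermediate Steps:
R(E, v) = -4*(-4 + v)²
(34 + R(11, -9))*74 = (34 - 4*(-4 - 9)²)*74 = (34 - 4*(-13)²)*74 = (34 - 4*169)*74 = (34 - 676)*74 = -642*74 = -47508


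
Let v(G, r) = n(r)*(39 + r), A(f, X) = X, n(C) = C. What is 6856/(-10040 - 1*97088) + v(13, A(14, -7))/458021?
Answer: -395523581/6133359211 ≈ -0.064487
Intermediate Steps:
v(G, r) = r*(39 + r)
6856/(-10040 - 1*97088) + v(13, A(14, -7))/458021 = 6856/(-10040 - 1*97088) - 7*(39 - 7)/458021 = 6856/(-10040 - 97088) - 7*32*(1/458021) = 6856/(-107128) - 224*1/458021 = 6856*(-1/107128) - 224/458021 = -857/13391 - 224/458021 = -395523581/6133359211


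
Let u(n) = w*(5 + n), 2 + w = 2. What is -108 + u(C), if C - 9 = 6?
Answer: -108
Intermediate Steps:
w = 0 (w = -2 + 2 = 0)
C = 15 (C = 9 + 6 = 15)
u(n) = 0 (u(n) = 0*(5 + n) = 0)
-108 + u(C) = -108 + 0 = -108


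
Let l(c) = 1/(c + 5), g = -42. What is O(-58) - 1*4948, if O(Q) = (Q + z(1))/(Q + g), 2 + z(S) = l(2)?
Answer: -3463181/700 ≈ -4947.4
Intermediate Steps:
l(c) = 1/(5 + c)
z(S) = -13/7 (z(S) = -2 + 1/(5 + 2) = -2 + 1/7 = -13/7)
O(Q) = (-13/7 + Q)/(-42 + Q) (O(Q) = (Q - 13/7)/(Q - 42) = (-13/7 + Q)/(-42 + Q))
O(-58) - 1*4948 = (-13/7 - 58)/(-42 - 58) - 1*4948 = -419/7/(-100) - 4948 = -1/100*(-419/7) - 4948 = 419/700 - 4948 = -3463181/700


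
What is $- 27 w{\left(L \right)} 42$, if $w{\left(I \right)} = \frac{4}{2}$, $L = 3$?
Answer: $-2268$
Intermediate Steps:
$w{\left(I \right)} = 2$ ($w{\left(I \right)} = 4 \cdot \frac{1}{2} = 2$)
$- 27 w{\left(L \right)} 42 = \left(-27\right) 2 \cdot 42 = \left(-54\right) 42 = -2268$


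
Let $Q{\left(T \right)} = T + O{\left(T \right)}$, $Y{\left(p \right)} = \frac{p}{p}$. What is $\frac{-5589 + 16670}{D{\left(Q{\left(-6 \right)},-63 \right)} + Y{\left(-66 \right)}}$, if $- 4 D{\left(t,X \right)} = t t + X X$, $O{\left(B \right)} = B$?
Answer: $- \frac{6332}{587} \approx -10.787$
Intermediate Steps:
$Y{\left(p \right)} = 1$
$Q{\left(T \right)} = 2 T$ ($Q{\left(T \right)} = T + T = 2 T$)
$D{\left(t,X \right)} = - \frac{X^{2}}{4} - \frac{t^{2}}{4}$ ($D{\left(t,X \right)} = - \frac{t t + X X}{4} = - \frac{t^{2} + X^{2}}{4} = - \frac{X^{2} + t^{2}}{4} = - \frac{X^{2}}{4} - \frac{t^{2}}{4}$)
$\frac{-5589 + 16670}{D{\left(Q{\left(-6 \right)},-63 \right)} + Y{\left(-66 \right)}} = \frac{-5589 + 16670}{\left(- \frac{\left(-63\right)^{2}}{4} - \frac{\left(2 \left(-6\right)\right)^{2}}{4}\right) + 1} = \frac{11081}{\left(\left(- \frac{1}{4}\right) 3969 - \frac{\left(-12\right)^{2}}{4}\right) + 1} = \frac{11081}{\left(- \frac{3969}{4} - 36\right) + 1} = \frac{11081}{- \frac{4113}{4} + 1} = \frac{11081}{- \frac{4109}{4}} = 11081 \left(- \frac{4}{4109}\right) = - \frac{6332}{587}$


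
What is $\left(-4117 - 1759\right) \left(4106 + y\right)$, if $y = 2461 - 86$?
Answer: $-38082356$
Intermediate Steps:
$y = 2375$ ($y = 2461 - 86 = 2375$)
$\left(-4117 - 1759\right) \left(4106 + y\right) = \left(-4117 - 1759\right) \left(4106 + 2375\right) = \left(-5876\right) 6481 = -38082356$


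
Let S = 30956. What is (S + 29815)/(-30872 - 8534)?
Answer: -60771/39406 ≈ -1.5422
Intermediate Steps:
(S + 29815)/(-30872 - 8534) = (30956 + 29815)/(-30872 - 8534) = 60771/(-39406) = 60771*(-1/39406) = -60771/39406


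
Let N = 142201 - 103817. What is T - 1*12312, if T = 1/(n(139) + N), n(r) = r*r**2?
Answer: -33537924935/2724003 ≈ -12312.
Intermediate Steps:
N = 38384
n(r) = r**3
T = 1/2724003 (T = 1/(139**3 + 38384) = 1/(2685619 + 38384) = 1/2724003 ≈ 3.6711e-7)
T - 1*12312 = 1/2724003 - 1*12312 = 1/2724003 - 12312 = -33537924935/2724003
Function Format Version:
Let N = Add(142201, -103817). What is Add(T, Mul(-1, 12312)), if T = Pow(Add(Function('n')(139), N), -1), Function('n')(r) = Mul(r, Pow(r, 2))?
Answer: Rational(-33537924935, 2724003) ≈ -12312.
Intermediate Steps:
N = 38384
Function('n')(r) = Pow(r, 3)
T = Rational(1, 2724003) (T = Pow(Add(Pow(139, 3), 38384), -1) = Pow(Add(2685619, 38384), -1) = Pow(2724003, -1) = Rational(1, 2724003) ≈ 3.6711e-7)
Add(T, Mul(-1, 12312)) = Add(Rational(1, 2724003), Mul(-1, 12312)) = Add(Rational(1, 2724003), -12312) = Rational(-33537924935, 2724003)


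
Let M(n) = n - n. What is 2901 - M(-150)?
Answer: 2901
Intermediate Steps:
M(n) = 0
2901 - M(-150) = 2901 - 1*0 = 2901 + 0 = 2901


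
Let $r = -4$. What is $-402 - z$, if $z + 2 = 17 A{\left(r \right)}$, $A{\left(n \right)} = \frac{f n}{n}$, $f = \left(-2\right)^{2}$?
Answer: $-468$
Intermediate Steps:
$f = 4$
$A{\left(n \right)} = 4$ ($A{\left(n \right)} = \frac{4 n}{n} = 4$)
$z = 66$ ($z = -2 + 17 \cdot 4 = -2 + 68 = 66$)
$-402 - z = -402 - 66 = -468$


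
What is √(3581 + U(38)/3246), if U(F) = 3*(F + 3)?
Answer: √4192407006/1082 ≈ 59.842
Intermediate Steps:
U(F) = 9 + 3*F (U(F) = 3*(3 + F) = 9 + 3*F)
√(3581 + U(38)/3246) = √(3581 + (9 + 3*38)/3246) = √(3581 + (9 + 114)*(1/3246)) = √(3581 + 123*(1/3246)) = √(3581 + 41/1082) = √(3874683/1082) = √4192407006/1082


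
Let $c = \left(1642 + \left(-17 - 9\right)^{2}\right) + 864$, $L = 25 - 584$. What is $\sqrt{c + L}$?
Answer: $\sqrt{2623} \approx 51.215$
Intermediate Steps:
$L = -559$ ($L = 25 - 584 = -559$)
$c = 3182$ ($c = \left(1642 + \left(-26\right)^{2}\right) + 864 = \left(1642 + 676\right) + 864 = 2318 + 864 = 3182$)
$\sqrt{c + L} = \sqrt{3182 - 559} = \sqrt{2623}$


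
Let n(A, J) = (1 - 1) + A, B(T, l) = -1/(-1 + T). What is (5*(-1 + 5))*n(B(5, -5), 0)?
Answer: -5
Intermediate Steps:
n(A, J) = A (n(A, J) = 0 + A = A)
(5*(-1 + 5))*n(B(5, -5), 0) = (5*(-1 + 5))*(-1/(-1 + 5)) = (5*4)*(-1/4) = 20*(-1*¼) = 20*(-¼) = -5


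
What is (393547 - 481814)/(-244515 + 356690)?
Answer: -88267/112175 ≈ -0.78687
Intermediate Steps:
(393547 - 481814)/(-244515 + 356690) = -88267/112175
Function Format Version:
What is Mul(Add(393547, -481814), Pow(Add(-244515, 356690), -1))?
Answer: Rational(-88267, 112175) ≈ -0.78687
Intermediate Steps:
Mul(Add(393547, -481814), Pow(Add(-244515, 356690), -1)) = Mul(-88267, Pow(112175, -1)) = Mul(-88267, Rational(1, 112175)) = Rational(-88267, 112175)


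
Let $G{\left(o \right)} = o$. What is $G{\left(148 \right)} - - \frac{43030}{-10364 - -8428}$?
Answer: $\frac{121749}{968} \approx 125.77$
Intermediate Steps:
$G{\left(148 \right)} - - \frac{43030}{-10364 - -8428} = 148 - - \frac{43030}{-10364 - -8428} = 148 - - \frac{43030}{-10364 + 8428} = 148 - - \frac{43030}{-1936} = 148 - \left(-43030\right) \left(- \frac{1}{1936}\right) = 148 - \frac{21515}{968} = \frac{121749}{968}$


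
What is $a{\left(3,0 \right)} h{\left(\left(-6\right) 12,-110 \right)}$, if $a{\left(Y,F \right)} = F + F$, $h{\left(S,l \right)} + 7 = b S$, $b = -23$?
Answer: $0$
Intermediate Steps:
$h{\left(S,l \right)} = -7 - 23 S$
$a{\left(Y,F \right)} = 2 F$
$a{\left(3,0 \right)} h{\left(\left(-6\right) 12,-110 \right)} = 2 \cdot 0 \left(-7 - 23 \left(\left(-6\right) 12\right)\right) = 0 \left(-7 - -1656\right) = 0 \left(-7 + 1656\right) = 0 \cdot 1649 = 0$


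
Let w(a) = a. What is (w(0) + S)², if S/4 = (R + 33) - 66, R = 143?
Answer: 193600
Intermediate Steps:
S = 440 (S = 4*((143 + 33) - 66) = 4*(176 - 66) = 4*110 = 440)
(w(0) + S)² = (0 + 440)² = 440² = 193600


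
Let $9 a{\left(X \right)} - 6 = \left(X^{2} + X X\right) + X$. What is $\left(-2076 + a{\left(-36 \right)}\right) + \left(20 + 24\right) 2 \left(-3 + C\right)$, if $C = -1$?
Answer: $- \frac{6430}{3} \approx -2143.3$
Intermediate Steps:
$a{\left(X \right)} = \frac{2}{3} + \frac{X}{9} + \frac{2 X^{2}}{9}$ ($a{\left(X \right)} = \frac{2}{3} + \frac{\left(X^{2} + X X\right) + X}{9} = \frac{2}{3} + \frac{\left(X^{2} + X^{2}\right) + X}{9} = \frac{2}{3} + \frac{2 X^{2} + X}{9} = \frac{2}{3} + \frac{X + 2 X^{2}}{9} = \frac{2}{3} + \left(\frac{X}{9} + \frac{2 X^{2}}{9}\right) = \frac{2}{3} + \frac{X}{9} + \frac{2 X^{2}}{9}$)
$\left(-2076 + a{\left(-36 \right)}\right) + \left(20 + 24\right) 2 \left(-3 + C\right) = \left(-2076 + \left(\frac{2}{3} + \frac{1}{9} \left(-36\right) + \frac{2 \left(-36\right)^{2}}{9}\right)\right) + \left(20 + 24\right) 2 \left(-3 - 1\right) = \left(-2076 + \left(\frac{2}{3} - 4 + \frac{2}{9} \cdot 1296\right)\right) + 44 \cdot 2 \left(-4\right) = \left(-2076 + \left(\frac{2}{3} - 4 + 288\right)\right) + 44 \left(-8\right) = \left(-2076 + \frac{854}{3}\right) - 352 = - \frac{5374}{3} - 352 = - \frac{6430}{3}$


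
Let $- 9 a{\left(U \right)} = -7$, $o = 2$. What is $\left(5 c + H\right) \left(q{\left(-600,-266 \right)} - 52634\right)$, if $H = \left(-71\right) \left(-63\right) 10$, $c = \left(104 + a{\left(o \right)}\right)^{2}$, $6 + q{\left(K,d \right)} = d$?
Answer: $- \frac{426918353750}{81} \approx -5.2706 \cdot 10^{9}$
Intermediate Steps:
$a{\left(U \right)} = \frac{7}{9}$ ($a{\left(U \right)} = \left(- \frac{1}{9}\right) \left(-7\right) = \frac{7}{9}$)
$q{\left(K,d \right)} = -6 + d$
$c = \frac{889249}{81}$ ($c = \left(104 + \frac{7}{9}\right)^{2} = \left(\frac{943}{9}\right)^{2} = \frac{889249}{81} \approx 10978.0$)
$H = 44730$ ($H = 4473 \cdot 10 = 44730$)
$\left(5 c + H\right) \left(q{\left(-600,-266 \right)} - 52634\right) = \left(5 \cdot \frac{889249}{81} + 44730\right) \left(\left(-6 - 266\right) - 52634\right) = \left(\frac{4446245}{81} + 44730\right) \left(-272 - 52634\right) = \frac{8069375}{81} \left(-52906\right) = - \frac{426918353750}{81}$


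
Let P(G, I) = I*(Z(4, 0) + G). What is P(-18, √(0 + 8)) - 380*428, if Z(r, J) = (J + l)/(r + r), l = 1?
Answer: -162640 - 143*√2/4 ≈ -1.6269e+5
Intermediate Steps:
Z(r, J) = (1 + J)/(2*r) (Z(r, J) = (J + 1)/(r + r) = (1 + J)/((2*r)) = (1 + J)*(1/(2*r)) = (1 + J)/(2*r))
P(G, I) = I*(⅛ + G) (P(G, I) = I*((½)*(1 + 0)/4 + G) = I*((½)*(¼)*1 + G) = I*(⅛ + G))
P(-18, √(0 + 8)) - 380*428 = √(0 + 8)*(⅛ - 18) - 380*428 = √8*(-143/8) - 162640 = (2*√2)*(-143/8) - 162640 = -143*√2/4 - 162640 = -162640 - 143*√2/4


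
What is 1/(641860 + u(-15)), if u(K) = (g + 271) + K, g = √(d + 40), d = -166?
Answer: 321058/206156478791 - 3*I*√14/412312957582 ≈ 1.5574e-6 - 2.7224e-11*I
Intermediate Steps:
g = 3*I*√14 (g = √(-166 + 40) = √(-126) = 3*I*√14 ≈ 11.225*I)
u(K) = 271 + K + 3*I*√14 (u(K) = (3*I*√14 + 271) + K = (271 + 3*I*√14) + K = 271 + K + 3*I*√14)
1/(641860 + u(-15)) = 1/(641860 + (271 - 15 + 3*I*√14)) = 1/(641860 + (256 + 3*I*√14)) = 1/(642116 + 3*I*√14)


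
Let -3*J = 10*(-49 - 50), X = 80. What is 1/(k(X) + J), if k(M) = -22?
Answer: 1/308 ≈ 0.0032468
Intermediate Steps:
J = 330 (J = -10*(-49 - 50)/3 = -10*(-99)/3 = -1/3*(-990) = 330)
1/(k(X) + J) = 1/(-22 + 330) = 1/308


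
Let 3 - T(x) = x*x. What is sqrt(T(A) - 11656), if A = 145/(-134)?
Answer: I*sqrt(209262293)/134 ≈ 107.95*I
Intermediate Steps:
A = -145/134 (A = 145*(-1/134) = -145/134 ≈ -1.0821)
T(x) = 3 - x**2 (T(x) = 3 - x*x = 3 - x**2)
sqrt(T(A) - 11656) = sqrt((3 - (-145/134)**2) - 11656) = sqrt((3 - 1*21025/17956) - 11656) = sqrt((3 - 21025/17956) - 11656) = sqrt(32843/17956 - 11656) = sqrt(-209262293/17956) = I*sqrt(209262293)/134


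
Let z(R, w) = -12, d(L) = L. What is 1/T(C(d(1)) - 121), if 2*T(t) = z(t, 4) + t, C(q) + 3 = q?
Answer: -2/135 ≈ -0.014815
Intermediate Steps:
C(q) = -3 + q
T(t) = -6 + t/2 (T(t) = (-12 + t)/2 = -6 + t/2)
1/T(C(d(1)) - 121) = 1/(-6 + ((-3 + 1) - 121)/2) = 1/(-6 + (-2 - 121)/2) = 1/(-6 + (½)*(-123)) = 1/(-6 - 123/2) = 1/(-135/2) = -2/135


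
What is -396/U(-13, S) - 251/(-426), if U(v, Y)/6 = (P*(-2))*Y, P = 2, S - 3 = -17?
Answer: -3515/5964 ≈ -0.58937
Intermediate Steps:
S = -14 (S = 3 - 17 = -14)
U(v, Y) = -24*Y (U(v, Y) = 6*((2*(-2))*Y) = 6*(-4*Y) = -24*Y)
-396/U(-13, S) - 251/(-426) = -396/((-24*(-14))) - 251/(-426) = -396/336 - 251*(-1/426) = -396*1/336 + 251/426 = -33/28 + 251/426 = -3515/5964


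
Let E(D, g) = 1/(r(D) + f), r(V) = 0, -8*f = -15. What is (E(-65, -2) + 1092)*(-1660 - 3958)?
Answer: -92067784/15 ≈ -6.1379e+6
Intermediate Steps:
f = 15/8 (f = -⅛*(-15) = 15/8 ≈ 1.8750)
E(D, g) = 8/15 (E(D, g) = 1/(0 + 15/8) = 1/(15/8) = 8/15)
(E(-65, -2) + 1092)*(-1660 - 3958) = (8/15 + 1092)*(-1660 - 3958) = (16388/15)*(-5618) = -92067784/15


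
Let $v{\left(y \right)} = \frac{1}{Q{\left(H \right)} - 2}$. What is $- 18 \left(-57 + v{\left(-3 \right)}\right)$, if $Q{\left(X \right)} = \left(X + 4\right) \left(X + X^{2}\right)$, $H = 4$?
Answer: $\frac{81045}{79} \approx 1025.9$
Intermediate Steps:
$Q{\left(X \right)} = \left(4 + X\right) \left(X + X^{2}\right)$
$v{\left(y \right)} = \frac{1}{158}$ ($v{\left(y \right)} = \frac{1}{4 \left(4 + 4^{2} + 5 \cdot 4\right) - 2} = \frac{1}{4 \left(4 + 16 + 20\right) - 2} = \frac{1}{4 \cdot 40 - 2} = \frac{1}{160 - 2} = \frac{1}{158}$)
$- 18 \left(-57 + v{\left(-3 \right)}\right) = - 18 \left(-57 + \frac{1}{158}\right) = \left(-18\right) \left(- \frac{9005}{158}\right) = \frac{81045}{79}$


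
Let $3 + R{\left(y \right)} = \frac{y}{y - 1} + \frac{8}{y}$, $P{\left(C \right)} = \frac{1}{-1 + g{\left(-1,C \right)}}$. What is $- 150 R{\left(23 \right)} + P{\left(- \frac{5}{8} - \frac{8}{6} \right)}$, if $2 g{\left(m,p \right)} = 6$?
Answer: $\frac{122203}{506} \approx 241.51$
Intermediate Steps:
$g{\left(m,p \right)} = 3$ ($g{\left(m,p \right)} = \frac{1}{2} \cdot 6 = 3$)
$P{\left(C \right)} = \frac{1}{2}$ ($P{\left(C \right)} = \frac{1}{-1 + 3} = \frac{1}{2}$)
$R{\left(y \right)} = -3 + \frac{8}{y} + \frac{y}{-1 + y}$ ($R{\left(y \right)} = -3 + \left(\frac{y}{y - 1} + \frac{8}{y}\right) = -3 + \left(\frac{y}{-1 + y} + \frac{8}{y}\right) = -3 + \left(\frac{8}{y} + \frac{y}{-1 + y}\right) = -3 + \frac{8}{y} + \frac{y}{-1 + y}$)
$- 150 R{\left(23 \right)} + P{\left(- \frac{5}{8} - \frac{8}{6} \right)} = - 150 \frac{-8 - 2 \cdot 23^{2} + 11 \cdot 23}{23 \left(-1 + 23\right)} + \frac{1}{2} = - 150 \frac{-8 - 1058 + 253}{23 \cdot 22} + \frac{1}{2} = - 150 \cdot \frac{1}{23} \cdot \frac{1}{22} \left(-8 - 1058 + 253\right) + \frac{1}{2} = - 150 \cdot \frac{1}{23} \cdot \frac{1}{22} \left(-813\right) + \frac{1}{2} = \left(-150\right) \left(- \frac{813}{506}\right) + \frac{1}{2} = \frac{60975}{253} + \frac{1}{2} = \frac{122203}{506}$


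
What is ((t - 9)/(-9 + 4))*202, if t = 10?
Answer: -202/5 ≈ -40.400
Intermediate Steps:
((t - 9)/(-9 + 4))*202 = ((10 - 9)/(-9 + 4))*202 = (1/(-5))*202 = (1*(-1/5))*202 = -1/5*202 = -202/5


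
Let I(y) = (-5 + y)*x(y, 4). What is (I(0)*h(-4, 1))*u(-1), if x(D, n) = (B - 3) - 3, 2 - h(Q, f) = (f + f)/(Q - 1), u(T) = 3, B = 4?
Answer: 72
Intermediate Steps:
h(Q, f) = 2 - 2*f/(-1 + Q) (h(Q, f) = 2 - (f + f)/(Q - 1) = 2 - 2*f/(-1 + Q))
x(D, n) = -2 (x(D, n) = (4 - 3) - 3 = 1 - 3 = -2)
I(y) = 10 - 2*y (I(y) = (-5 + y)*(-2) = 10 - 2*y)
(I(0)*h(-4, 1))*u(-1) = ((10 - 2*0)*(2*(-1 - 4 - 1*1)/(-1 - 4)))*3 = ((10 + 0)*(2*(-1 - 4 - 1)/(-5)))*3 = (10*(2*(-⅕)*(-6)))*3 = (10*(12/5))*3 = 24*3 = 72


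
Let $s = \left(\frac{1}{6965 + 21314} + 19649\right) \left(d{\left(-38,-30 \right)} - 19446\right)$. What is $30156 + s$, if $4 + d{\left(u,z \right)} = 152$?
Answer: $- \frac{10722159499932}{28279} \approx -3.7916 \cdot 10^{8}$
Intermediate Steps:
$d{\left(u,z \right)} = 148$ ($d{\left(u,z \right)} = -4 + 152 = 148$)
$s = - \frac{10723012281456}{28279}$ ($s = \left(\frac{1}{6965 + 21314} + 19649\right) \left(148 - 19446\right) = \left(\frac{1}{28279} + 19649\right) \left(148 - 19446\right) = \left(\frac{1}{28279} + 19649\right) \left(-19298\right) = \frac{555654072}{28279} \left(-19298\right) = - \frac{10723012281456}{28279} \approx -3.7919 \cdot 10^{8}$)
$30156 + s = 30156 - \frac{10723012281456}{28279} = - \frac{10722159499932}{28279}$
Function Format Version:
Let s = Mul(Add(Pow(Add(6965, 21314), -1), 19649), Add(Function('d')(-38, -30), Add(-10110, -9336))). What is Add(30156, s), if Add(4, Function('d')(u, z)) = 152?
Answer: Rational(-10722159499932, 28279) ≈ -3.7916e+8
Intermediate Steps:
Function('d')(u, z) = 148 (Function('d')(u, z) = Add(-4, 152) = 148)
s = Rational(-10723012281456, 28279) (s = Mul(Add(Pow(Add(6965, 21314), -1), 19649), Add(148, Add(-10110, -9336))) = Mul(Add(Pow(28279, -1), 19649), Add(148, -19446)) = Mul(Add(Rational(1, 28279), 19649), -19298) = Mul(Rational(555654072, 28279), -19298) = Rational(-10723012281456, 28279) ≈ -3.7919e+8)
Add(30156, s) = Add(30156, Rational(-10723012281456, 28279)) = Rational(-10722159499932, 28279)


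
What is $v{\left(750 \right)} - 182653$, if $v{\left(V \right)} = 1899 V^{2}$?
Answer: $1068004847$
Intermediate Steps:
$v{\left(750 \right)} - 182653 = 1899 \cdot 750^{2} - 182653 = 1899 \cdot 562500 - 182653 = 1068187500 - 182653 = 1068004847$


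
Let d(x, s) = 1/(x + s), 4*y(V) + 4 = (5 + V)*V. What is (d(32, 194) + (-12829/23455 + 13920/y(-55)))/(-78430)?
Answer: -143626497873/570816645043700 ≈ -0.00025162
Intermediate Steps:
y(V) = -1 + V*(5 + V)/4 (y(V) = -1 + ((5 + V)*V)/4 = -1 + (V*(5 + V))/4 = -1 + V*(5 + V)/4)
d(x, s) = 1/(s + x)
(d(32, 194) + (-12829/23455 + 13920/y(-55)))/(-78430) = (1/(194 + 32) + (-12829/23455 + 13920/(-1 + (¼)*(-55)² + (5/4)*(-55))))/(-78430) = (1/226 + (-12829*1/23455 + 13920/(-1 + (¼)*3025 - 275/4)))*(-1/78430) = (1/226 + (-12829/23455 + 13920/(-1 + 3025/4 - 275/4)))*(-1/78430) = (1/226 + (-12829/23455 + 13920/(1373/2)))*(-1/78430) = (1/226 + (-12829/23455 + 13920*(2/1373)))*(-1/78430) = (1/226 + (-12829/23455 + 27840/1373))*(-1/78430) = (1/226 + 635372983/32203715)*(-1/78430) = (143626497873/7278039590)*(-1/78430) = -143626497873/570816645043700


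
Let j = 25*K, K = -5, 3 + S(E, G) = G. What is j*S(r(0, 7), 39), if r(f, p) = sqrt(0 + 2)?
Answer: -4500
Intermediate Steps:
r(f, p) = sqrt(2)
S(E, G) = -3 + G
j = -125 (j = 25*(-5) = -125)
j*S(r(0, 7), 39) = -125*(-3 + 39) = -125*36 = -4500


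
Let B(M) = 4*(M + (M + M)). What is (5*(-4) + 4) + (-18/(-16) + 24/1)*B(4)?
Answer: 1190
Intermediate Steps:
B(M) = 12*M (B(M) = 4*(M + 2*M) = 4*(3*M) = 12*M)
(5*(-4) + 4) + (-18/(-16) + 24/1)*B(4) = (5*(-4) + 4) + (-18/(-16) + 24/1)*(12*4) = (-20 + 4) + (-18*(-1/16) + 24*1)*48 = -16 + (9/8 + 24)*48 = -16 + (201/8)*48 = -16 + 1206 = 1190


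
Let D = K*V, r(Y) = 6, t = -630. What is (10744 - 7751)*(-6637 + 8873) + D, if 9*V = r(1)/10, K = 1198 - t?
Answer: 100387048/15 ≈ 6.6925e+6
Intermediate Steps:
K = 1828 (K = 1198 - 1*(-630) = 1198 + 630 = 1828)
V = 1/15 (V = (6/10)/9 = (6*(⅒))/9 = (⅑)*(⅗) = 1/15 ≈ 0.066667)
D = 1828/15 (D = 1828*(1/15) = 1828/15 ≈ 121.87)
(10744 - 7751)*(-6637 + 8873) + D = (10744 - 7751)*(-6637 + 8873) + 1828/15 = 2993*2236 + 1828/15 = 6692348 + 1828/15 = 100387048/15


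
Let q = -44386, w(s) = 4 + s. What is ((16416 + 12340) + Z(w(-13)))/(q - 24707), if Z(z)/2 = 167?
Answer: -29090/69093 ≈ -0.42103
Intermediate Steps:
Z(z) = 334 (Z(z) = 2*167 = 334)
((16416 + 12340) + Z(w(-13)))/(q - 24707) = ((16416 + 12340) + 334)/(-44386 - 24707) = (28756 + 334)/(-69093) = 29090*(-1/69093) = -29090/69093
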